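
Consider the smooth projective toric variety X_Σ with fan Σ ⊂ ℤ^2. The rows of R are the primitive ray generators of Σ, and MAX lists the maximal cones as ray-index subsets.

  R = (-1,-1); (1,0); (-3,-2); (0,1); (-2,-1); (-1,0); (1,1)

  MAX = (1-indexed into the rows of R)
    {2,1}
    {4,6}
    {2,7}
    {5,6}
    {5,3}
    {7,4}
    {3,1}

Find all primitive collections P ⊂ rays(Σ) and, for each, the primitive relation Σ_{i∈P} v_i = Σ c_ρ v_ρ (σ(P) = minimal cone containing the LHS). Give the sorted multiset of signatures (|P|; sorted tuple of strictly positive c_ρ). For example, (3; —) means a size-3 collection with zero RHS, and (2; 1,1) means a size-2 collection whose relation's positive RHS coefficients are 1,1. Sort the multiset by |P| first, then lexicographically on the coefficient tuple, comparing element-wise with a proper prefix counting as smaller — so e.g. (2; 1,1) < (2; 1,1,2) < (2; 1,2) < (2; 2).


Primitive collections (14):

  • {1,7}:  v_{1} + v_{7} = 0 — sig = (2; —)
  • {2,6}:  v_{2} + v_{6} = 0 — sig = (2; —)
  • {1,4}:  v_{1} + v_{4} = v_{6} — sig = (2; 1)
  • {1,5}:  v_{1} + v_{5} = v_{3} — sig = (2; 1)
  • {1,6}:  v_{1} + v_{6} = v_{5} — sig = (2; 1)
  • {2,4}:  v_{2} + v_{4} = v_{7} — sig = (2; 1)
  • {2,5}:  v_{2} + v_{5} = v_{1} — sig = (2; 1)
  • {3,7}:  v_{3} + v_{7} = v_{5} — sig = (2; 1)
  • {5,7}:  v_{5} + v_{7} = v_{6} — sig = (2; 1)
  • {6,7}:  v_{6} + v_{7} = v_{4} — sig = (2; 1)
  • {3,4}:  v_{3} + v_{4} = v_{5} + v_{6} — sig = (2; 1,1)
  • {2,3}:  v_{2} + v_{3} = 2·v_{1} — sig = (2; 2)
  • {3,6}:  v_{3} + v_{6} = 2·v_{5} — sig = (2; 2)
  • {4,5}:  v_{4} + v_{5} = 2·v_{6} — sig = (2; 2)

so the primitive-relation signature multiset is
    (2; —)
    (2; —)
    (2; 1)
    (2; 1)
    (2; 1)
    (2; 1)
    (2; 1)
    (2; 1)
    (2; 1)
    (2; 1)
    (2; 1,1)
    (2; 2)
    (2; 2)
    (2; 2)


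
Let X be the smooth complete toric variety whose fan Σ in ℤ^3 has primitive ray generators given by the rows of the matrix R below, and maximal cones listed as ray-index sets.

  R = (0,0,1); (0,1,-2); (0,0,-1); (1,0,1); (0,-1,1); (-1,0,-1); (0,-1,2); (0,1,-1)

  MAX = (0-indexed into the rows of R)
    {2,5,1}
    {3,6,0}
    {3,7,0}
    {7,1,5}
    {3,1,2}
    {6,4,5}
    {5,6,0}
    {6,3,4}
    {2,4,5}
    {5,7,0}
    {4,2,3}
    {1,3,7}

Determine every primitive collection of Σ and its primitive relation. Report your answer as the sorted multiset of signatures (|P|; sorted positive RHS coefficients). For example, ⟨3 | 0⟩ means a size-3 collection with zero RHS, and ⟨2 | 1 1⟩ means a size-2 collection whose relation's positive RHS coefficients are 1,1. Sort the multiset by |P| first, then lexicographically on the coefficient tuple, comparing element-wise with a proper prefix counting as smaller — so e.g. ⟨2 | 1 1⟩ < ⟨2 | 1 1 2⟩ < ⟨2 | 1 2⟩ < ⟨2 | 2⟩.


Minimal non-faces — 10 found among 8 rays, 12 max cones:

  {0,2}:  v_{0} + v_{2} = 0  →  sig = ⟨2 | 0⟩
  {1,6}:  v_{1} + v_{6} = 0  →  sig = ⟨2 | 0⟩
  {3,5}:  v_{3} + v_{5} = 0  →  sig = ⟨2 | 0⟩
  {4,7}:  v_{4} + v_{7} = 0  →  sig = ⟨2 | 0⟩
  {0,1}:  v_{0} + v_{1} = v_{7}  →  sig = ⟨2 | 1⟩
  {0,4}:  v_{0} + v_{4} = v_{6}  →  sig = ⟨2 | 1⟩
  {1,4}:  v_{1} + v_{4} = v_{2}  →  sig = ⟨2 | 1⟩
  {2,6}:  v_{2} + v_{6} = v_{4}  →  sig = ⟨2 | 1⟩
  {2,7}:  v_{2} + v_{7} = v_{1}  →  sig = ⟨2 | 1⟩
  {6,7}:  v_{6} + v_{7} = v_{0}  →  sig = ⟨2 | 1⟩

Sorted signature multiset PRS(X):
[⟨2 | 0⟩, ⟨2 | 0⟩, ⟨2 | 0⟩, ⟨2 | 0⟩, ⟨2 | 1⟩, ⟨2 | 1⟩, ⟨2 | 1⟩, ⟨2 | 1⟩, ⟨2 | 1⟩, ⟨2 | 1⟩]


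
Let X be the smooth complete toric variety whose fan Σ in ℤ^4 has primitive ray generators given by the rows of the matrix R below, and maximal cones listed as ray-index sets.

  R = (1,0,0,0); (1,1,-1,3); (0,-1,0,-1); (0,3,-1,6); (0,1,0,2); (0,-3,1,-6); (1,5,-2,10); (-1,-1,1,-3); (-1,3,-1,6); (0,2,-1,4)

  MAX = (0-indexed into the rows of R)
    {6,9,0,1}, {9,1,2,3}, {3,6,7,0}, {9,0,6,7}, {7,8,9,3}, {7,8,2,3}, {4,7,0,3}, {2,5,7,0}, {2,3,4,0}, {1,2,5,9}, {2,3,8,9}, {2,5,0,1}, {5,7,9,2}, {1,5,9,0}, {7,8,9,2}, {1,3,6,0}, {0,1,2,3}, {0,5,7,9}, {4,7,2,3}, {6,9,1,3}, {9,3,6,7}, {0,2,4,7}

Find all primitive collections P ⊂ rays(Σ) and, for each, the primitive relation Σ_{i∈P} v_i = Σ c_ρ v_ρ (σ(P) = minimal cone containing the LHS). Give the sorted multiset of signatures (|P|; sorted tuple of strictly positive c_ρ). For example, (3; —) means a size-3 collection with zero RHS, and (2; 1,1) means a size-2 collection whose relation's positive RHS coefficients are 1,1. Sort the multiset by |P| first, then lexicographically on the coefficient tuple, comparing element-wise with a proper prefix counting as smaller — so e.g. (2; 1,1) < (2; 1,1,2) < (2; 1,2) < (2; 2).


Primitive collections (17):

  P={1,7}:  v_{1} + v_{7} = 0  so sig = (2; —)
  P={3,5}:  v_{3} + v_{5} = 0  so sig = (2; —)
  P={0,8}:  v_{0} + v_{8} = v_{3}  so sig = (2; 1)
  P={4,9}:  v_{4} + v_{9} = v_{3}  so sig = (2; 1)
  P={2,6}:  v_{2} + v_{6} = v_{1} + v_{3}  so sig = (2; 1,1)
  P={5,6}:  v_{5} + v_{6} = v_{0} + v_{9}  so sig = (2; 1,1)
  P={1,4}:  v_{1} + v_{4} = v_{0} + v_{2} + v_{3}  so sig = (2; 1,1,1)
  P={1,8}:  v_{1} + v_{8} = v_{2} + v_{3} + v_{9}  so sig = (2; 1,1,1)
  P={4,5}:  v_{4} + v_{5} = v_{0} + v_{2} + v_{7}  so sig = (2; 1,1,1)
  P={5,8}:  v_{5} + v_{8} = v_{2} + v_{7} + v_{9}  so sig = (2; 1,1,1)
  P={4,8}:  v_{4} + v_{8} = v_{2} + 2·v_{3} + v_{7}  so sig = (2; 1,1,2)
  P={4,6}:  v_{4} + v_{6} = v_{0} + 2·v_{3}  so sig = (2; 1,2)
  P={6,8}:  v_{6} + v_{8} = 2·v_{3} + v_{9}  so sig = (2; 1,2)
  P={0,2,9}:  v_{0} + v_{2} + v_{9} = v_{1}  so sig = (3; 1)
  P={0,3,9}:  v_{0} + v_{3} + v_{9} = v_{6}  so sig = (3; 1)
  P={0,2,3,7}:  v_{0} + v_{2} + v_{3} + v_{7} = v_{4}  so sig = (4; 1)
  P={2,3,7,9}:  v_{2} + v_{3} + v_{7} + v_{9} = v_{8}  so sig = (4; 1)

so the primitive-relation signature multiset is
{ (2; —) ×2,  (2; 1) ×2,  (2; 1,1) ×2,  (2; 1,1,1) ×4,  (2; 1,1,2),  (2; 1,2) ×2,  (3; 1) ×2,  (4; 1) ×2 }


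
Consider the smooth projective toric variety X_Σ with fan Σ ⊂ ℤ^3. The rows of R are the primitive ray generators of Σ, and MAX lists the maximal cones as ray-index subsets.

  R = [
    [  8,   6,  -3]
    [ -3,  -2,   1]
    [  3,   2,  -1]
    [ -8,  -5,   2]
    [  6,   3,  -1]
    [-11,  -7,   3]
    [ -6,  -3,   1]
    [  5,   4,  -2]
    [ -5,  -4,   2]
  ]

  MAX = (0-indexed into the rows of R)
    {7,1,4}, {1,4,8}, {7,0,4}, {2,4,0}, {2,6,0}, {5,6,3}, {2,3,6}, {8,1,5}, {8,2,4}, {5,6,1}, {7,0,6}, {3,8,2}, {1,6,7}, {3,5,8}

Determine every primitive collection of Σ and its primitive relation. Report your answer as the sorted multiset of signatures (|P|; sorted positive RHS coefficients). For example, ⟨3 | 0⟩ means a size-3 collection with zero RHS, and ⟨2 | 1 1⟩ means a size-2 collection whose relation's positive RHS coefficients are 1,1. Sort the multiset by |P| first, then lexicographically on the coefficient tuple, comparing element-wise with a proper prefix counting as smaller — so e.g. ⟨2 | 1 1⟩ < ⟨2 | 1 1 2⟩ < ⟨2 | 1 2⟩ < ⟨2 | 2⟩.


15 minimal non-faces of Δ(Σ) (on 9 rays):

  P={1,2}:  v_{1} + v_{2} = 0  ⟹  sig = ⟨2 | 0⟩
  P={4,6}:  v_{4} + v_{6} = 0  ⟹  sig = ⟨2 | 0⟩
  P={7,8}:  v_{7} + v_{8} = 0  ⟹  sig = ⟨2 | 0⟩
  P={0,1}:  v_{0} + v_{1} = v_{7}  ⟹  sig = ⟨2 | 1⟩
  P={0,8}:  v_{0} + v_{8} = v_{2}  ⟹  sig = ⟨2 | 1⟩
  P={1,3}:  v_{1} + v_{3} = v_{5}  ⟹  sig = ⟨2 | 1⟩
  P={2,5}:  v_{2} + v_{5} = v_{3}  ⟹  sig = ⟨2 | 1⟩
  P={2,7}:  v_{2} + v_{7} = v_{0}  ⟹  sig = ⟨2 | 1⟩
  P={4,5}:  v_{4} + v_{5} = v_{8}  ⟹  sig = ⟨2 | 1⟩
  P={5,7}:  v_{5} + v_{7} = v_{6}  ⟹  sig = ⟨2 | 1⟩
  P={6,8}:  v_{6} + v_{8} = v_{5}  ⟹  sig = ⟨2 | 1⟩
  P={0,5}:  v_{0} + v_{5} = v_{2} + v_{6}  ⟹  sig = ⟨2 | 1 1⟩
  P={3,4}:  v_{3} + v_{4} = v_{2} + v_{8}  ⟹  sig = ⟨2 | 1 1⟩
  P={3,7}:  v_{3} + v_{7} = v_{2} + v_{6}  ⟹  sig = ⟨2 | 1 1⟩
  P={0,3}:  v_{0} + v_{3} = 2·v_{2} + v_{6}  ⟹  sig = ⟨2 | 1 2⟩

Sorted signature multiset PRS(X):
[⟨2 | 0⟩, ⟨2 | 0⟩, ⟨2 | 0⟩, ⟨2 | 1⟩, ⟨2 | 1⟩, ⟨2 | 1⟩, ⟨2 | 1⟩, ⟨2 | 1⟩, ⟨2 | 1⟩, ⟨2 | 1⟩, ⟨2 | 1⟩, ⟨2 | 1 1⟩, ⟨2 | 1 1⟩, ⟨2 | 1 1⟩, ⟨2 | 1 2⟩]


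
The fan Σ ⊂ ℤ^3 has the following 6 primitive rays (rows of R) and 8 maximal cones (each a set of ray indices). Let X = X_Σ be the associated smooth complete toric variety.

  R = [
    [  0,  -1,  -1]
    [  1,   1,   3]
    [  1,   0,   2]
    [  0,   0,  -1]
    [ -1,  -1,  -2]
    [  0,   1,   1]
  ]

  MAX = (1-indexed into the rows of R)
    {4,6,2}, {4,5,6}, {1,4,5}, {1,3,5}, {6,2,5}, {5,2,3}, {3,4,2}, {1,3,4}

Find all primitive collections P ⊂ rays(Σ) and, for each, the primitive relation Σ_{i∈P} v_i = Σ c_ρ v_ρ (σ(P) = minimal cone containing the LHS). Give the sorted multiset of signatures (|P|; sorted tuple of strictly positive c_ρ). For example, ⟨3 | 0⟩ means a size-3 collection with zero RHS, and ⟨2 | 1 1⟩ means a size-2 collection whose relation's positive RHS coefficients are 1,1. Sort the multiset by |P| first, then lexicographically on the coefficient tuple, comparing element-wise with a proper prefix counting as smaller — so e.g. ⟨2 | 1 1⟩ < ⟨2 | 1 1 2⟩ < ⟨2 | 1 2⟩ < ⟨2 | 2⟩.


Δ(Σ) — 6 vertices, 5 min non-faces:

  {1,6}:  v_{1} + v_{6} = 0 — sig = ⟨2 | 0⟩
  {1,2}:  v_{1} + v_{2} = v_{3} — sig = ⟨2 | 1⟩
  {3,6}:  v_{3} + v_{6} = v_{2} — sig = ⟨2 | 1⟩
  {2,4,5}:  v_{2} + v_{4} + v_{5} = 0 — sig = ⟨3 | 0⟩
  {3,4,5}:  v_{3} + v_{4} + v_{5} = v_{1} — sig = ⟨3 | 1⟩

so the primitive-relation signature multiset is
[⟨2 | 0⟩, ⟨2 | 1⟩, ⟨2 | 1⟩, ⟨3 | 0⟩, ⟨3 | 1⟩]


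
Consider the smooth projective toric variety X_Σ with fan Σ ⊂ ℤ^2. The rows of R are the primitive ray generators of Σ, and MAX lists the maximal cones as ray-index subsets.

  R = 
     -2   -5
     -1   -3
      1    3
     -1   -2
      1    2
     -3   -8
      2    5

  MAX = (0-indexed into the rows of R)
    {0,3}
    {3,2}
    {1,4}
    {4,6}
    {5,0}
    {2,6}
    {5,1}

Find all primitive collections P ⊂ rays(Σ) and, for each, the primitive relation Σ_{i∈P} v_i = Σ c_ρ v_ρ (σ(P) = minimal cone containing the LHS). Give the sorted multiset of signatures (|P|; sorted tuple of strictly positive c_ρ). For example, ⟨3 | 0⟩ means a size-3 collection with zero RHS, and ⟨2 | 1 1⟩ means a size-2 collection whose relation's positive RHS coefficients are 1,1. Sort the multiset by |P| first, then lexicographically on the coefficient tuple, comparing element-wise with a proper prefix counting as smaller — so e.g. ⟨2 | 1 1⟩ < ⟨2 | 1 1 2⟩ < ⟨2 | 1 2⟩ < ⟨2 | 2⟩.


Primitive collections (14):

  • {0,6}:  v_{0} + v_{6} = 0  ⟹  sig = ⟨2 | 0⟩
  • {1,2}:  v_{1} + v_{2} = 0  ⟹  sig = ⟨2 | 0⟩
  • {3,4}:  v_{3} + v_{4} = 0  ⟹  sig = ⟨2 | 0⟩
  • {0,1}:  v_{0} + v_{1} = v_{5}  ⟹  sig = ⟨2 | 1⟩
  • {0,2}:  v_{0} + v_{2} = v_{3}  ⟹  sig = ⟨2 | 1⟩
  • {0,4}:  v_{0} + v_{4} = v_{1}  ⟹  sig = ⟨2 | 1⟩
  • {1,3}:  v_{1} + v_{3} = v_{0}  ⟹  sig = ⟨2 | 1⟩
  • {1,6}:  v_{1} + v_{6} = v_{4}  ⟹  sig = ⟨2 | 1⟩
  • {2,4}:  v_{2} + v_{4} = v_{6}  ⟹  sig = ⟨2 | 1⟩
  • {2,5}:  v_{2} + v_{5} = v_{0}  ⟹  sig = ⟨2 | 1⟩
  • {3,6}:  v_{3} + v_{6} = v_{2}  ⟹  sig = ⟨2 | 1⟩
  • {5,6}:  v_{5} + v_{6} = v_{1}  ⟹  sig = ⟨2 | 1⟩
  • {3,5}:  v_{3} + v_{5} = 2·v_{0}  ⟹  sig = ⟨2 | 2⟩
  • {4,5}:  v_{4} + v_{5} = 2·v_{1}  ⟹  sig = ⟨2 | 2⟩

Sorted signature multiset PRS(X):
    |P|=2: 14 collections, coeffs (), (), (), (1), (1), (1), (1), (1), (1), (1), (1), (1), (2), (2)


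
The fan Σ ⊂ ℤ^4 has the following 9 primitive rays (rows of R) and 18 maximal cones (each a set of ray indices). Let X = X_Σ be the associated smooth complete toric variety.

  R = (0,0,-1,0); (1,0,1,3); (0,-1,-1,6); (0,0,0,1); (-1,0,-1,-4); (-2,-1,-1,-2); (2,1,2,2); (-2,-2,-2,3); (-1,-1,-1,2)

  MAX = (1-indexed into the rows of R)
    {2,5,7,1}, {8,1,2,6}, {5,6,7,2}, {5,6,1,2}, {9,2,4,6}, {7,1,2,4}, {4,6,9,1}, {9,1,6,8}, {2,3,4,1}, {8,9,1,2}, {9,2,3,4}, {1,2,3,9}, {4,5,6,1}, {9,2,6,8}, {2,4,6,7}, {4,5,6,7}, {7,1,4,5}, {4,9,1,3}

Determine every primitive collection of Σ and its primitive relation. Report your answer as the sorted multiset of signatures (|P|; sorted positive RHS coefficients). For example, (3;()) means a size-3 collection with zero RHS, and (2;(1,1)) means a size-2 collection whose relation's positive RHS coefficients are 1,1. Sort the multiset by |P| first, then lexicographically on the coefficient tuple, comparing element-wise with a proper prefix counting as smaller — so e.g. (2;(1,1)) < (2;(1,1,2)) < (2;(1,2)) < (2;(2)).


|primitive collections| = 14. Relations:

  P = {3,5}:  v_{3} + v_{5} = v_{1} + v_{9} ; sig = (2;(1,1))
  P = {5,9}:  v_{5} + v_{9} = v_{1} + v_{6} ; sig = (2;(1,1))
  P = {7,8}:  v_{7} + v_{8} = v_{2} + v_{9} ; sig = (2;(1,1))
  P = {7,9}:  v_{7} + v_{9} = v_{2} + v_{4} ; sig = (2;(1,1))
  P = {3,8}:  v_{3} + v_{8} = v_{1} + v_{2} + 3·v_{9} ; sig = (2;(1,1,3))
  P = {3,7}:  v_{3} + v_{7} = v_{1} + 2·v_{2} + 2·v_{4} ; sig = (2;(1,2,2))
  P = {5,8}:  v_{5} + v_{8} = 2·v_{1} + v_{2} + 2·v_{6} ; sig = (2;(1,2,2))
  P = {3,6}:  v_{3} + v_{6} = 2·v_{9} ; sig = (2;(2))
  P = {4,8}:  v_{4} + v_{8} = 2·v_{9} ; sig = (2;(2))
  P = {1,6,7}:  v_{1} + v_{6} + v_{7} = 0 ; sig = (3;())
  P = {2,4,5}:  v_{2} + v_{4} + v_{5} = 0 ; sig = (3;())
  P = {1,2,4,6}:  v_{1} + v_{2} + v_{4} + v_{6} = v_{9} ; sig = (4;(1))
  P = {1,2,4,9}:  v_{1} + v_{2} + v_{4} + v_{9} = v_{3} ; sig = (4;(1))
  P = {1,2,6,9}:  v_{1} + v_{2} + v_{6} + v_{9} = v_{8} ; sig = (4;(1))

Sorted signature multiset PRS(X):
[(2;(1,1)), (2;(1,1)), (2;(1,1)), (2;(1,1)), (2;(1,1,3)), (2;(1,2,2)), (2;(1,2,2)), (2;(2)), (2;(2)), (3;()), (3;()), (4;(1)), (4;(1)), (4;(1))]


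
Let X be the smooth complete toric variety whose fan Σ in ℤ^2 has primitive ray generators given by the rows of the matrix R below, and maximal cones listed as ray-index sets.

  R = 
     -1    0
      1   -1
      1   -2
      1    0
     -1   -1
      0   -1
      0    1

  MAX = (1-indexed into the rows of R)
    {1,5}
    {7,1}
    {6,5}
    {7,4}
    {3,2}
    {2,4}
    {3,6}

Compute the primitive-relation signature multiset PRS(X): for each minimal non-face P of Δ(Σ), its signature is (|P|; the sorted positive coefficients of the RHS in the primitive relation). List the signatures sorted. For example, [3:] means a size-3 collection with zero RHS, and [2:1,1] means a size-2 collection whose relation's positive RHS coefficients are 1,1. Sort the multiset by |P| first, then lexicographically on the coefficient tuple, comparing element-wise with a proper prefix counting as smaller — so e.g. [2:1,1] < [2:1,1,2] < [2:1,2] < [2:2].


Δ(Σ) — 7 vertices, 14 min non-faces:

  P={1,4}:  v_{1} + v_{4} = 0  so sig = [2:]
  P={6,7}:  v_{6} + v_{7} = 0  so sig = [2:]
  P={1,2}:  v_{1} + v_{2} = v_{6}  so sig = [2:1]
  P={1,6}:  v_{1} + v_{6} = v_{5}  so sig = [2:1]
  P={2,6}:  v_{2} + v_{6} = v_{3}  so sig = [2:1]
  P={2,7}:  v_{2} + v_{7} = v_{4}  so sig = [2:1]
  P={3,7}:  v_{3} + v_{7} = v_{2}  so sig = [2:1]
  P={4,5}:  v_{4} + v_{5} = v_{6}  so sig = [2:1]
  P={4,6}:  v_{4} + v_{6} = v_{2}  so sig = [2:1]
  P={5,7}:  v_{5} + v_{7} = v_{1}  so sig = [2:1]
  P={1,3}:  v_{1} + v_{3} = 2·v_{6}  so sig = [2:2]
  P={2,5}:  v_{2} + v_{5} = 2·v_{6}  so sig = [2:2]
  P={3,4}:  v_{3} + v_{4} = 2·v_{2}  so sig = [2:2]
  P={3,5}:  v_{3} + v_{5} = 3·v_{6}  so sig = [2:3]

so the primitive-relation signature multiset is
    |P|=2: 14 collections, coeffs (), (), (1), (1), (1), (1), (1), (1), (1), (1), (2), (2), (2), (3)


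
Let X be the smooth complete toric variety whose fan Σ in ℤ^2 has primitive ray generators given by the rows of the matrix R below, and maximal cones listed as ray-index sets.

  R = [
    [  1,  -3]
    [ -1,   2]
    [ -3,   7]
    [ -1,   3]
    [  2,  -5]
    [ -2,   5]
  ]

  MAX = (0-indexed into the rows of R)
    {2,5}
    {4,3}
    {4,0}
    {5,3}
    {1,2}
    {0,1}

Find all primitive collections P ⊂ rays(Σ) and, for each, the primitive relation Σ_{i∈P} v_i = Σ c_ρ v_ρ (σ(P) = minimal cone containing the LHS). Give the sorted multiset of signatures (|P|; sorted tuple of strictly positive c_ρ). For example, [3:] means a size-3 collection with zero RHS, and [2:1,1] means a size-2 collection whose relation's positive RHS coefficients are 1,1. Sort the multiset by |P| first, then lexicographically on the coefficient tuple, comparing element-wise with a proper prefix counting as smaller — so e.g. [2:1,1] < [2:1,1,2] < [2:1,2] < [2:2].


Δ(Σ) — 6 vertices, 9 min non-faces:

  P={0,3}:  v_{0} + v_{3} = 0  ⇒ sig = [2:]
  P={4,5}:  v_{4} + v_{5} = 0  ⇒ sig = [2:]
  P={0,5}:  v_{0} + v_{5} = v_{1}  ⇒ sig = [2:1]
  P={1,3}:  v_{1} + v_{3} = v_{5}  ⇒ sig = [2:1]
  P={1,4}:  v_{1} + v_{4} = v_{0}  ⇒ sig = [2:1]
  P={1,5}:  v_{1} + v_{5} = v_{2}  ⇒ sig = [2:1]
  P={2,4}:  v_{2} + v_{4} = v_{1}  ⇒ sig = [2:1]
  P={0,2}:  v_{0} + v_{2} = 2·v_{1}  ⇒ sig = [2:2]
  P={2,3}:  v_{2} + v_{3} = 2·v_{5}  ⇒ sig = [2:2]

Signatures (|P|; sorted positive RHS coefficients), sorted:
[[2:], [2:], [2:1], [2:1], [2:1], [2:1], [2:1], [2:2], [2:2]]


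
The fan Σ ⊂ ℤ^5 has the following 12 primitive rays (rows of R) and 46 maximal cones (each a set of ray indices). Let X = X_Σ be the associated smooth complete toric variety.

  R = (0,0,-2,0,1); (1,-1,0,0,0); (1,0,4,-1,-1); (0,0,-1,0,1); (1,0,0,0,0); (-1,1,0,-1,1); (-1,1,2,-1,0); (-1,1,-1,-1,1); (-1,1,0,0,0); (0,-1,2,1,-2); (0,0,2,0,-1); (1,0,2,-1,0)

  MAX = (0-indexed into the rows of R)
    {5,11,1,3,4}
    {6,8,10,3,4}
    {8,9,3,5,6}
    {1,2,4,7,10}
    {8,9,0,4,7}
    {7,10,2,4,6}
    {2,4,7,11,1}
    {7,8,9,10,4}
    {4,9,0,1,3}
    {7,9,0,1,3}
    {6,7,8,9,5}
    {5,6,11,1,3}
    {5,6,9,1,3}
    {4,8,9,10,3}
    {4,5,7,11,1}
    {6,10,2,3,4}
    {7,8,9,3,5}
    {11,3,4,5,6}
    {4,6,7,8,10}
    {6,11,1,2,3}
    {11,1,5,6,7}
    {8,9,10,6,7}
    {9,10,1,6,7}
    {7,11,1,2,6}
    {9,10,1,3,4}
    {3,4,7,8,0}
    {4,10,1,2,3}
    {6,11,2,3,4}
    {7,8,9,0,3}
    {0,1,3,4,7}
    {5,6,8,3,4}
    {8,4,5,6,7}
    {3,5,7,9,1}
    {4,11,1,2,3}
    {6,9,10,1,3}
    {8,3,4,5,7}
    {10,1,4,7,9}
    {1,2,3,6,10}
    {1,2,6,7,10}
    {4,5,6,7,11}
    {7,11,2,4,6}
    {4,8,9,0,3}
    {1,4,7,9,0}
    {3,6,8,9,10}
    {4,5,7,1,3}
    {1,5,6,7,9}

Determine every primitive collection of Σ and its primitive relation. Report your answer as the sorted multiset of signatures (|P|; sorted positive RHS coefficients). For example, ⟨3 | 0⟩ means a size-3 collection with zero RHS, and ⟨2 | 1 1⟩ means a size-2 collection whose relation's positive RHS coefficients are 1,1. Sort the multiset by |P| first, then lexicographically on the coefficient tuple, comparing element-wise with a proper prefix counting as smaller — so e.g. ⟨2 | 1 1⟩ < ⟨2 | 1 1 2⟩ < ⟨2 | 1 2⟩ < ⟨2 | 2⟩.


Primitive collections (21):

  {0,10}:  v_{0} + v_{10} = 0  so sig = ⟨2 | 0⟩
  {1,8}:  v_{1} + v_{8} = 0  so sig = ⟨2 | 0⟩
  {0,2}:  v_{0} + v_{2} = v_{11}  so sig = ⟨2 | 1⟩
  {0,6}:  v_{0} + v_{6} = v_{5}  so sig = ⟨2 | 1⟩
  {5,10}:  v_{5} + v_{10} = v_{6}  so sig = ⟨2 | 1⟩
  {10,11}:  v_{10} + v_{11} = v_{2}  so sig = ⟨2 | 1⟩
  {0,5}:  v_{0} + v_{5} = v_{3} + v_{7}  so sig = ⟨2 | 1 1⟩
  {2,5}:  v_{2} + v_{5} = v_{6} + v_{11}  so sig = ⟨2 | 1 1⟩
  {8,11}:  v_{8} + v_{11} = v_{4} + v_{6}  so sig = ⟨2 | 1 1⟩
  {0,11}:  v_{0} + v_{11} = v_{1} + v_{4} + v_{5}  so sig = ⟨2 | 1 1 1⟩
  {2,8}:  v_{2} + v_{8} = v_{4} + v_{6} + v_{10}  so sig = ⟨2 | 1 1 1⟩
  {9,11}:  v_{9} + v_{11} = v_{1} + 2·v_{10}  so sig = ⟨2 | 1 2⟩
  {2,9}:  v_{2} + v_{9} = v_{1} + 3·v_{10}  so sig = ⟨2 | 1 3⟩
  {1,4,6}:  v_{1} + v_{4} + v_{6} = v_{11}  so sig = ⟨3 | 1⟩
  {3,7,10}:  v_{3} + v_{7} + v_{10} = v_{5}  so sig = ⟨3 | 1⟩
  {4,5,9}:  v_{4} + v_{5} + v_{9} = v_{10}  so sig = ⟨3 | 1⟩
  {2,3,7}:  v_{2} + v_{3} + v_{7} = v_{5} + v_{11}  so sig = ⟨3 | 1 1⟩
  {3,7,11}:  v_{3} + v_{7} + v_{11} = v_{1} + v_{4} + 2·v_{5}  so sig = ⟨3 | 1 1 2⟩
  {3,6,7}:  v_{3} + v_{6} + v_{7} = 2·v_{5}  so sig = ⟨3 | 2⟩
  {4,6,9}:  v_{4} + v_{6} + v_{9} = 2·v_{10}  so sig = ⟨3 | 2⟩
  {3,4,7,9}:  v_{3} + v_{4} + v_{7} + v_{9} = 0  so sig = ⟨4 | 0⟩

Sorted signature multiset PRS(X):
[⟨2 | 0⟩, ⟨2 | 0⟩, ⟨2 | 1⟩, ⟨2 | 1⟩, ⟨2 | 1⟩, ⟨2 | 1⟩, ⟨2 | 1 1⟩, ⟨2 | 1 1⟩, ⟨2 | 1 1⟩, ⟨2 | 1 1 1⟩, ⟨2 | 1 1 1⟩, ⟨2 | 1 2⟩, ⟨2 | 1 3⟩, ⟨3 | 1⟩, ⟨3 | 1⟩, ⟨3 | 1⟩, ⟨3 | 1 1⟩, ⟨3 | 1 1 2⟩, ⟨3 | 2⟩, ⟨3 | 2⟩, ⟨4 | 0⟩]


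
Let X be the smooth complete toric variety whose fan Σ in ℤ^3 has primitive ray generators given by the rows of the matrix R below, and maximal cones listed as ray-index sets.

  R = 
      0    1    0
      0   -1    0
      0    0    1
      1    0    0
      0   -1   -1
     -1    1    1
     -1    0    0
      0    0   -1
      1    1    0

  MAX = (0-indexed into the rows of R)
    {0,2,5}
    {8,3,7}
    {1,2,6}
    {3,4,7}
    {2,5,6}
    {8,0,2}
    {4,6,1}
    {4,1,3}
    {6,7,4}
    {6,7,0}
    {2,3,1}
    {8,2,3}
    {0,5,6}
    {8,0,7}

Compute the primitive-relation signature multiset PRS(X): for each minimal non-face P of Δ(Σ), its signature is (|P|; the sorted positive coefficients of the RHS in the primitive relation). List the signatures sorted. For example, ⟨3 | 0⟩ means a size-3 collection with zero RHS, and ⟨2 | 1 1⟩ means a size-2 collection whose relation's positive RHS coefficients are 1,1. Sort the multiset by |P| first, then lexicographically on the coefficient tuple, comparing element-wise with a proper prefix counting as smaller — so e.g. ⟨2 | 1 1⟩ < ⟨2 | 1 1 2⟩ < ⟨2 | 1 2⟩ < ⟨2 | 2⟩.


Minimal non-faces — 16 found among 9 rays, 14 max cones:

  P = {0,1}:  v_{0} + v_{1} = 0  so sig = ⟨2 | 0⟩
  P = {2,7}:  v_{2} + v_{7} = 0  so sig = ⟨2 | 0⟩
  P = {3,6}:  v_{3} + v_{6} = 0  so sig = ⟨2 | 0⟩
  P = {0,3}:  v_{0} + v_{3} = v_{8}  so sig = ⟨2 | 1⟩
  P = {0,4}:  v_{0} + v_{4} = v_{7}  so sig = ⟨2 | 1⟩
  P = {1,7}:  v_{1} + v_{7} = v_{4}  so sig = ⟨2 | 1⟩
  P = {1,8}:  v_{1} + v_{8} = v_{3}  so sig = ⟨2 | 1⟩
  P = {2,4}:  v_{2} + v_{4} = v_{1}  so sig = ⟨2 | 1⟩
  P = {4,5}:  v_{4} + v_{5} = v_{6}  so sig = ⟨2 | 1⟩
  P = {6,8}:  v_{6} + v_{8} = v_{0}  so sig = ⟨2 | 1⟩
  P = {1,5}:  v_{1} + v_{5} = v_{2} + v_{6}  so sig = ⟨2 | 1 1⟩
  P = {3,5}:  v_{3} + v_{5} = v_{0} + v_{2}  so sig = ⟨2 | 1 1⟩
  P = {4,8}:  v_{4} + v_{8} = v_{3} + v_{7}  so sig = ⟨2 | 1 1⟩
  P = {5,7}:  v_{5} + v_{7} = v_{0} + v_{6}  so sig = ⟨2 | 1 1⟩
  P = {5,8}:  v_{5} + v_{8} = 2·v_{0} + v_{2}  so sig = ⟨2 | 1 2⟩
  P = {0,2,6}:  v_{0} + v_{2} + v_{6} = v_{5}  so sig = ⟨3 | 1⟩

so the primitive-relation signature multiset is
[⟨2 | 0⟩, ⟨2 | 0⟩, ⟨2 | 0⟩, ⟨2 | 1⟩, ⟨2 | 1⟩, ⟨2 | 1⟩, ⟨2 | 1⟩, ⟨2 | 1⟩, ⟨2 | 1⟩, ⟨2 | 1⟩, ⟨2 | 1 1⟩, ⟨2 | 1 1⟩, ⟨2 | 1 1⟩, ⟨2 | 1 1⟩, ⟨2 | 1 2⟩, ⟨3 | 1⟩]


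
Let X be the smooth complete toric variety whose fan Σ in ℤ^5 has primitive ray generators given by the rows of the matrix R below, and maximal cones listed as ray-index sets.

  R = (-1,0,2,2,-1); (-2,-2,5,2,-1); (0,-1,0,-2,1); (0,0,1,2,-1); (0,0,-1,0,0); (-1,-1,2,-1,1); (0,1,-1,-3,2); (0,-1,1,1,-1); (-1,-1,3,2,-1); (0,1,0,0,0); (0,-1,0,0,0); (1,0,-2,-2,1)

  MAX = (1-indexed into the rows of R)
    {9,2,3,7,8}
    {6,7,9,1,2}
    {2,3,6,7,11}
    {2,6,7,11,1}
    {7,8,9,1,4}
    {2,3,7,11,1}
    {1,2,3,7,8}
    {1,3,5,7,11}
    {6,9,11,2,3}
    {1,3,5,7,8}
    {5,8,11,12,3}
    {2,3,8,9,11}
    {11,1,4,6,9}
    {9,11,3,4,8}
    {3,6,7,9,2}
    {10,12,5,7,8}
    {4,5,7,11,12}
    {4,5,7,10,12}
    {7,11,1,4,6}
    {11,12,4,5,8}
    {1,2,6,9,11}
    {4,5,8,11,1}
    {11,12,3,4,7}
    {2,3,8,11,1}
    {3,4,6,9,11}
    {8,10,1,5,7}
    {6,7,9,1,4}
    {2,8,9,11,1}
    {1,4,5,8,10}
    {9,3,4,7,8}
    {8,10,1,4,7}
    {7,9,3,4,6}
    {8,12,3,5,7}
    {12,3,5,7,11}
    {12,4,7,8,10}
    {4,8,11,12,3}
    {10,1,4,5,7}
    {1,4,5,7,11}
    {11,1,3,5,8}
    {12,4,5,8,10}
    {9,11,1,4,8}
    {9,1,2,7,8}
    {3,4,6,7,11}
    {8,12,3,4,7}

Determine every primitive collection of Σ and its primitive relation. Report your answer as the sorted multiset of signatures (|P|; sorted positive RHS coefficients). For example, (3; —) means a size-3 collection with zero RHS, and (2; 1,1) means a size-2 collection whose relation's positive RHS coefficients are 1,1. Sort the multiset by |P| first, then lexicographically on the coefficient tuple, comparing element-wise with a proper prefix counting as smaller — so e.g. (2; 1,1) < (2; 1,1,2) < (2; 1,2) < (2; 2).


Δ(Σ) — 12 vertices, 21 min non-faces:

  • {1,12}:  v_{1} + v_{12} = 0  so sig = (2; —)
  • {10,11}:  v_{10} + v_{11} = 0  so sig = (2; —)
  • {2,12}:  v_{2} + v_{12} = v_{3} + v_{9}  so sig = (2; 1,1)
  • {3,10}:  v_{3} + v_{10} = v_{7} + v_{8}  so sig = (2; 1,1)
  • {5,9}:  v_{5} + v_{9} = v_{1} + v_{11}  so sig = (2; 1,1)
  • {6,8}:  v_{6} + v_{8} = v_{3} + v_{9}  so sig = (2; 1,1)
  • {6,10}:  v_{6} + v_{10} = v_{7} + v_{9}  so sig = (2; 1,1)
  • {9,12}:  v_{9} + v_{12} = v_{3} + v_{4}  so sig = (2; 1,1)
  • {2,10}:  v_{2} + v_{10} = v_{1} + v_{7} + v_{8} + v_{9}  so sig = (2; 1,1,1,1)
  • {6,12}:  v_{6} + v_{12} = v_{3} + v_{4} + v_{7} + v_{11}  so sig = (2; 1,1,1,1)
  • {9,10}:  v_{9} + v_{10} = v_{1} + v_{4} + v_{7} + v_{8}  so sig = (2; 1,1,1,1)
  • {2,5}:  v_{2} + v_{5} = 2·v_{1} + v_{3} + v_{11}  so sig = (2; 1,1,2)
  • {5,6}:  v_{5} + v_{6} = v_{1} + v_{7} + 2·v_{11}  so sig = (2; 1,1,2)
  • {2,4}:  v_{2} + v_{4} = 2·v_{9}  so sig = (2; 2)
  • {1,3,4}:  v_{1} + v_{3} + v_{4} = v_{9}  so sig = (3; 1)
  • {1,3,9}:  v_{1} + v_{3} + v_{9} = v_{2}  so sig = (3; 1)
  • {3,4,5}:  v_{3} + v_{4} + v_{5} = v_{11}  so sig = (3; 1)
  • {7,8,11}:  v_{7} + v_{8} + v_{11} = v_{3}  so sig = (3; 1)
  • {7,9,11}:  v_{7} + v_{9} + v_{11} = v_{6}  so sig = (3; 1)
  • {1,3,6}:  v_{1} + v_{3} + v_{6} = v_{2} + v_{7} + v_{11}  so sig = (3; 1,1,1)
  • {4,5,7,8}:  v_{4} + v_{5} + v_{7} + v_{8} = 0  so sig = (4; —)

Hence PRS(X_Σ) =
[(2; —), (2; —), (2; 1,1), (2; 1,1), (2; 1,1), (2; 1,1), (2; 1,1), (2; 1,1), (2; 1,1,1,1), (2; 1,1,1,1), (2; 1,1,1,1), (2; 1,1,2), (2; 1,1,2), (2; 2), (3; 1), (3; 1), (3; 1), (3; 1), (3; 1), (3; 1,1,1), (4; —)]


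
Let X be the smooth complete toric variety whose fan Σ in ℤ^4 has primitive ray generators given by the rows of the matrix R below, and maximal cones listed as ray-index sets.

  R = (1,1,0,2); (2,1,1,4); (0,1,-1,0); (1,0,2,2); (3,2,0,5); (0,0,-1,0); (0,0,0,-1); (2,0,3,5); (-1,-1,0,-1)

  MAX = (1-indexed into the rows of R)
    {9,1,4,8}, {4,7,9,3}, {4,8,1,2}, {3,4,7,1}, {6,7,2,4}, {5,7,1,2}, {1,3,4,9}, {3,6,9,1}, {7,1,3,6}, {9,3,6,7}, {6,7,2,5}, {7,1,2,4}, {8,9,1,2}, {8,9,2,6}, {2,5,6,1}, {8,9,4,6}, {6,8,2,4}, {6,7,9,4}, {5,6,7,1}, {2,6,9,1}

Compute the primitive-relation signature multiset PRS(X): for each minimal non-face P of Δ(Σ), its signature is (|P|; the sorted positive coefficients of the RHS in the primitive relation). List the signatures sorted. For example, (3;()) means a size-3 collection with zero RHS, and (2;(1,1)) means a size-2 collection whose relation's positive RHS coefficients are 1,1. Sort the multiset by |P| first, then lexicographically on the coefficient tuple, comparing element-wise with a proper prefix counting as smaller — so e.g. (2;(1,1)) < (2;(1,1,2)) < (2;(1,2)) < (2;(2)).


Δ(Σ) — 9 vertices, 14 min non-faces:

  • {5,9}:  v_{5} + v_{9} = v_{2} + v_{6} ; sig = (2;(1,1))
  • {3,8}:  v_{3} + v_{8} = 2·v_{1} + v_{4} + v_{9} ; sig = (2;(1,1,2))
  • {5,8}:  v_{5} + v_{8} = 2·v_{2} + v_{4} + v_{6} ; sig = (2;(1,1,2))
  • {3,5}:  v_{3} + v_{5} = 3·v_{1} + v_{6} + v_{7} ; sig = (2;(1,1,3))
  • {4,5}:  v_{4} + v_{5} = 2·v_{2} + v_{7} ; sig = (2;(1,2))
  • {7,8}:  v_{7} + v_{8} = 2·v_{4} + v_{6} ; sig = (2;(1,2))
  • {2,3}:  v_{2} + v_{3} = 2·v_{1} ; sig = (2;(2))
  • {1,7,9}:  v_{1} + v_{7} + v_{9} = 0 ; sig = (3;())
  • {1,4,6}:  v_{1} + v_{4} + v_{6} = v_{2} ; sig = (3;(1))
  • {2,4,9}:  v_{2} + v_{4} + v_{9} = v_{8} ; sig = (3;(1))
  • {3,4,6}:  v_{3} + v_{4} + v_{6} = v_{1} ; sig = (3;(1))
  • {2,7,9}:  v_{2} + v_{7} + v_{9} = v_{4} + v_{6} ; sig = (3;(1,1))
  • {1,6,8}:  v_{1} + v_{6} + v_{8} = 2·v_{2} + v_{9} ; sig = (3;(1,2))
  • {1,2,6,7}:  v_{1} + v_{2} + v_{6} + v_{7} = v_{5} ; sig = (4;(1))

Signatures (|P|; sorted positive RHS coefficients), sorted:
    (2;(1,1))
    (2;(1,1,2))
    (2;(1,1,2))
    (2;(1,1,3))
    (2;(1,2))
    (2;(1,2))
    (2;(2))
    (3;())
    (3;(1))
    (3;(1))
    (3;(1))
    (3;(1,1))
    (3;(1,2))
    (4;(1))


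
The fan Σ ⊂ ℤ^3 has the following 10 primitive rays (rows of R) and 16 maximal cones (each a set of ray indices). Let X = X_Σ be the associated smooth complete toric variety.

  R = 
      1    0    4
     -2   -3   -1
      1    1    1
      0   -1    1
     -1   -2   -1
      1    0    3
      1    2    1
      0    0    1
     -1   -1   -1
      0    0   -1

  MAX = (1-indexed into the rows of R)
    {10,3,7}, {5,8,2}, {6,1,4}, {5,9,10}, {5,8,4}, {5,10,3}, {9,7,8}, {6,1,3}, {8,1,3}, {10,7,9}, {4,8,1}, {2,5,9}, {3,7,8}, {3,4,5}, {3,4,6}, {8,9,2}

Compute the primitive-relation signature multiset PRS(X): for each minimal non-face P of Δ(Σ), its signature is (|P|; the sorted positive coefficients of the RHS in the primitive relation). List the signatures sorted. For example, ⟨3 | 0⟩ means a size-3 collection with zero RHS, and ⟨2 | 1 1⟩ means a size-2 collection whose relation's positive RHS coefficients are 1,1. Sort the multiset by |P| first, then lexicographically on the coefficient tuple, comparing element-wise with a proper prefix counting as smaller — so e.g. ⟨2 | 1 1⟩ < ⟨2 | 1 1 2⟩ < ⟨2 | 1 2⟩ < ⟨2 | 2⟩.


The 25 primitive collections of Σ (r=10, n=3):

  P = {3,9}:  v_{3} + v_{9} = 0  ⇒ sig = ⟨2 | 0⟩
  P = {5,7}:  v_{5} + v_{7} = 0  ⇒ sig = ⟨2 | 0⟩
  P = {8,10}:  v_{8} + v_{10} = 0  ⇒ sig = ⟨2 | 0⟩
  P = {1,10}:  v_{1} + v_{10} = v_{6}  ⇒ sig = ⟨2 | 1⟩
  P = {6,8}:  v_{6} + v_{8} = v_{1}  ⇒ sig = ⟨2 | 1⟩
  P = {2,3}:  v_{2} + v_{3} = v_{5} + v_{8}  ⇒ sig = ⟨2 | 1 1⟩
  P = {2,7}:  v_{2} + v_{7} = v_{8} + v_{9}  ⇒ sig = ⟨2 | 1 1⟩
  P = {2,10}:  v_{2} + v_{10} = v_{5} + v_{9}  ⇒ sig = ⟨2 | 1 1⟩
  P = {4,7}:  v_{4} + v_{7} = v_{3} + v_{8}  ⇒ sig = ⟨2 | 1 1⟩
  P = {4,9}:  v_{4} + v_{9} = v_{5} + v_{8}  ⇒ sig = ⟨2 | 1 1⟩
  P = {4,10}:  v_{4} + v_{10} = v_{3} + v_{5}  ⇒ sig = ⟨2 | 1 1⟩
  P = {6,9}:  v_{6} + v_{9} = v_{4} + v_{8}  ⇒ sig = ⟨2 | 1 1⟩
  P = {6,10}:  v_{6} + v_{10} = v_{3} + v_{4}  ⇒ sig = ⟨2 | 1 1⟩
  P = {2,6}:  v_{2} + v_{6} = v_{4} + v_{5} + 2·v_{8}  ⇒ sig = ⟨2 | 1 1 2⟩
  P = {1,2}:  v_{1} + v_{2} = v_{4} + v_{5} + 3·v_{8}  ⇒ sig = ⟨2 | 1 1 3⟩
  P = {1,5}:  v_{1} + v_{5} = 2·v_{4} + v_{8}  ⇒ sig = ⟨2 | 1 2⟩
  P = {1,9}:  v_{1} + v_{9} = v_{4} + 2·v_{8}  ⇒ sig = ⟨2 | 1 2⟩
  P = {5,6}:  v_{5} + v_{6} = 2·v_{4}  ⇒ sig = ⟨2 | 2⟩
  P = {2,4}:  v_{2} + v_{4} = 2·v_{5} + 2·v_{8}  ⇒ sig = ⟨2 | 2 2⟩
  P = {6,7}:  v_{6} + v_{7} = 2·v_{3} + 2·v_{8}  ⇒ sig = ⟨2 | 2 2⟩
  P = {1,7}:  v_{1} + v_{7} = 2·v_{3} + 3·v_{8}  ⇒ sig = ⟨2 | 2 3⟩
  P = {3,4,8}:  v_{3} + v_{4} + v_{8} = v_{6}  ⇒ sig = ⟨3 | 1⟩
  P = {3,5,8}:  v_{3} + v_{5} + v_{8} = v_{4}  ⇒ sig = ⟨3 | 1⟩
  P = {5,8,9}:  v_{5} + v_{8} + v_{9} = v_{2}  ⇒ sig = ⟨3 | 1⟩
  P = {1,3,4}:  v_{1} + v_{3} + v_{4} = 2·v_{6}  ⇒ sig = ⟨3 | 2⟩

Hence PRS(X_Σ) =
    ⟨2 | 0⟩
    ⟨2 | 0⟩
    ⟨2 | 0⟩
    ⟨2 | 1⟩
    ⟨2 | 1⟩
    ⟨2 | 1 1⟩
    ⟨2 | 1 1⟩
    ⟨2 | 1 1⟩
    ⟨2 | 1 1⟩
    ⟨2 | 1 1⟩
    ⟨2 | 1 1⟩
    ⟨2 | 1 1⟩
    ⟨2 | 1 1⟩
    ⟨2 | 1 1 2⟩
    ⟨2 | 1 1 3⟩
    ⟨2 | 1 2⟩
    ⟨2 | 1 2⟩
    ⟨2 | 2⟩
    ⟨2 | 2 2⟩
    ⟨2 | 2 2⟩
    ⟨2 | 2 3⟩
    ⟨3 | 1⟩
    ⟨3 | 1⟩
    ⟨3 | 1⟩
    ⟨3 | 2⟩


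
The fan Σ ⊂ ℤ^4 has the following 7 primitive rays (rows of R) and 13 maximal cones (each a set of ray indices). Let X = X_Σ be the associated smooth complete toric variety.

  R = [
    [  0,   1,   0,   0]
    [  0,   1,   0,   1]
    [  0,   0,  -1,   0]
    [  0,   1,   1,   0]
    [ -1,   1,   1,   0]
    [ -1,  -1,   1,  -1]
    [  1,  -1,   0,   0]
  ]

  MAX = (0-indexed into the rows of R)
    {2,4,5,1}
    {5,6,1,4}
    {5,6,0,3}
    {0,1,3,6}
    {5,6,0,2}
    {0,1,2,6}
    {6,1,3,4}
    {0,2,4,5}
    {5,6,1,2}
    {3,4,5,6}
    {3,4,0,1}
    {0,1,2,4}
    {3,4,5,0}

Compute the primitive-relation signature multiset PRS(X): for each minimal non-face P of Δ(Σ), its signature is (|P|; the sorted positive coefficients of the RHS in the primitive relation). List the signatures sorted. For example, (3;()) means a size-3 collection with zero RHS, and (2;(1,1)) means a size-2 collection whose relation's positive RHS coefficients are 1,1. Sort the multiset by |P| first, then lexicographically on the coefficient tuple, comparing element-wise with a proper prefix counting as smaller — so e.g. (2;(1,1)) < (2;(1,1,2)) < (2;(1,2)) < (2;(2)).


Σ has 5 primitive collections:

  {2,3}:  v_{2} + v_{3} = v_{0} ; sig = (2;(1))
  {2,4,6}:  v_{2} + v_{4} + v_{6} = 0 ; sig = (3;())
  {0,1,5}:  v_{0} + v_{1} + v_{5} = v_{4} ; sig = (3;(1))
  {0,4,6}:  v_{0} + v_{4} + v_{6} = v_{3} ; sig = (3;(1))
  {1,3,5}:  v_{1} + v_{3} + v_{5} = 2·v_{4} + v_{6} ; sig = (3;(1,2))

Hence PRS(X_Σ) =
    (2;(1))
    (3;())
    (3;(1))
    (3;(1))
    (3;(1,2))


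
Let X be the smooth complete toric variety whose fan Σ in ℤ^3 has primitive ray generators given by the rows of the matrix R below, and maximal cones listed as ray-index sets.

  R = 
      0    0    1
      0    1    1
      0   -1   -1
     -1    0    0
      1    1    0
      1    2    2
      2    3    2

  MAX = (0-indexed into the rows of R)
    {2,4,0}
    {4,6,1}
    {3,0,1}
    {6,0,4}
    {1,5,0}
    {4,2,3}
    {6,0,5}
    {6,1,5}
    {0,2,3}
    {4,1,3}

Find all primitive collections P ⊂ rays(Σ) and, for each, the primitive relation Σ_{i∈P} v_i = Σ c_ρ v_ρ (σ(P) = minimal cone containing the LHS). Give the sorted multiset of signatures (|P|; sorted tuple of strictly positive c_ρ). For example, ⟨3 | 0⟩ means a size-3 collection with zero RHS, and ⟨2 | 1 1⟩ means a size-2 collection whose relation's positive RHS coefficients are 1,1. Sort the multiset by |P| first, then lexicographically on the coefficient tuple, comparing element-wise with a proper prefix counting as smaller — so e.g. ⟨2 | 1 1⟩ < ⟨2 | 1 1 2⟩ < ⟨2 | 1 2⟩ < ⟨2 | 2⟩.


9 minimal non-faces of Δ(Σ) (on 7 rays):

  {1,2}:  v_{1} + v_{2} = 0  ⇒ sig = ⟨2 | 0⟩
  {4,5}:  v_{4} + v_{5} = v_{6}  ⇒ sig = ⟨2 | 1⟩
  {2,5}:  v_{2} + v_{5} = v_{0} + v_{4}  ⇒ sig = ⟨2 | 1 1⟩
  {2,6}:  v_{2} + v_{6} = v_{0} + 2·v_{4}  ⇒ sig = ⟨2 | 1 2⟩
  {3,6}:  v_{3} + v_{6} = 2·v_{1} + v_{4}  ⇒ sig = ⟨2 | 1 2⟩
  {3,5}:  v_{3} + v_{5} = 2·v_{1}  ⇒ sig = ⟨2 | 2⟩
  {0,1,4}:  v_{0} + v_{1} + v_{4} = v_{5}  ⇒ sig = ⟨3 | 1⟩
  {0,3,4}:  v_{0} + v_{3} + v_{4} = v_{1}  ⇒ sig = ⟨3 | 1⟩
  {0,1,6}:  v_{0} + v_{1} + v_{6} = 2·v_{5}  ⇒ sig = ⟨3 | 2⟩

Hence PRS(X_Σ) =
[⟨2 | 0⟩, ⟨2 | 1⟩, ⟨2 | 1 1⟩, ⟨2 | 1 2⟩, ⟨2 | 1 2⟩, ⟨2 | 2⟩, ⟨3 | 1⟩, ⟨3 | 1⟩, ⟨3 | 2⟩]


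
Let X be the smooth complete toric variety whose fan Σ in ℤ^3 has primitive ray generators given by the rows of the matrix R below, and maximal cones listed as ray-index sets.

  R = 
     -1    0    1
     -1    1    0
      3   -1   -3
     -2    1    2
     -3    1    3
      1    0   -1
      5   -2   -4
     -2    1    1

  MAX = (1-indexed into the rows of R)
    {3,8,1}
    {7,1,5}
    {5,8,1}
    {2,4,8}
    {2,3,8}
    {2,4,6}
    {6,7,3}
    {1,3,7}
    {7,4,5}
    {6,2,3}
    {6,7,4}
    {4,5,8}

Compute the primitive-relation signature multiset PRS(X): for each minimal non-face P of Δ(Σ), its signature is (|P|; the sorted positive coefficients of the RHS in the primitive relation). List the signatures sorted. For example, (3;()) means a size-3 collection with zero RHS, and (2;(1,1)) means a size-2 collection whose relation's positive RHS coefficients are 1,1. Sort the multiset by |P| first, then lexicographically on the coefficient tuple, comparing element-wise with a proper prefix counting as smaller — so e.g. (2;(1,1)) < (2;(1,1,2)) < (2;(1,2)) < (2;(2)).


Primitive collections (10):

  • {1,6}:  v_{1} + v_{6} = 0  →  sig = (2;())
  • {3,5}:  v_{3} + v_{5} = 0  →  sig = (2;())
  • {1,2}:  v_{1} + v_{2} = v_{8}  →  sig = (2;(1))
  • {1,4}:  v_{1} + v_{4} = v_{5}  →  sig = (2;(1))
  • {3,4}:  v_{3} + v_{4} = v_{6}  →  sig = (2;(1))
  • {5,6}:  v_{5} + v_{6} = v_{4}  →  sig = (2;(1))
  • {6,8}:  v_{6} + v_{8} = v_{2}  →  sig = (2;(1))
  • {7,8}:  v_{7} + v_{8} = v_{3}  →  sig = (2;(1))
  • {2,5}:  v_{2} + v_{5} = v_{4} + v_{8}  →  sig = (2;(1,1))
  • {2,7}:  v_{2} + v_{7} = v_{3} + v_{6}  →  sig = (2;(1,1))

Hence PRS(X_Σ) =
[(2;()), (2;()), (2;(1)), (2;(1)), (2;(1)), (2;(1)), (2;(1)), (2;(1)), (2;(1,1)), (2;(1,1))]


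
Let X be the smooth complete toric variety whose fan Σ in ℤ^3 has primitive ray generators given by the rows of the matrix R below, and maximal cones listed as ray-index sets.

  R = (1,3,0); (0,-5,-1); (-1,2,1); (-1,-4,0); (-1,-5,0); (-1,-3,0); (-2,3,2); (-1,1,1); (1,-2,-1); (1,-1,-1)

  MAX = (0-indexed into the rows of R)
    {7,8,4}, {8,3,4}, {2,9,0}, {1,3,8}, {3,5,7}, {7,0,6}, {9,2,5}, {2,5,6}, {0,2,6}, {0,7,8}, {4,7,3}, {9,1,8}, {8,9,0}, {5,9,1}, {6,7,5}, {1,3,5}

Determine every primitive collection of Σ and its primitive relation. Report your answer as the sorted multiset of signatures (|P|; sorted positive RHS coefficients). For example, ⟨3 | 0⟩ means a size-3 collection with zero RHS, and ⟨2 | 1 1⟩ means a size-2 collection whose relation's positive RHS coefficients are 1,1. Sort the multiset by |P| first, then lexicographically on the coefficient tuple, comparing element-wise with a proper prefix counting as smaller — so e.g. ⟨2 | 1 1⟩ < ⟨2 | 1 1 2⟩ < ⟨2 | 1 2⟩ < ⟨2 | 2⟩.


Δ(Σ) — 10 vertices, 22 min non-faces:

  {0,5}:  v_{0} + v_{5} = 0  so sig = ⟨2 | 0⟩
  {2,8}:  v_{2} + v_{8} = 0  so sig = ⟨2 | 0⟩
  {7,9}:  v_{7} + v_{9} = 0  so sig = ⟨2 | 0⟩
  {0,1}:  v_{0} + v_{1} = v_{8}  so sig = ⟨2 | 1⟩
  {1,2}:  v_{1} + v_{2} = v_{5}  so sig = ⟨2 | 1⟩
  {1,7}:  v_{1} + v_{7} = v_{3}  so sig = ⟨2 | 1⟩
  {2,7}:  v_{2} + v_{7} = v_{6}  so sig = ⟨2 | 1⟩
  {3,9}:  v_{3} + v_{9} = v_{1}  so sig = ⟨2 | 1⟩
  {5,8}:  v_{5} + v_{8} = v_{1}  so sig = ⟨2 | 1⟩
  {6,8}:  v_{6} + v_{8} = v_{7}  so sig = ⟨2 | 1⟩
  {6,9}:  v_{6} + v_{9} = v_{2}  so sig = ⟨2 | 1⟩
  {0,3}:  v_{0} + v_{3} = v_{7} + v_{8}  so sig = ⟨2 | 1 1⟩
  {1,6}:  v_{1} + v_{6} = v_{5} + v_{7}  so sig = ⟨2 | 1 1⟩
  {2,3}:  v_{2} + v_{3} = v_{5} + v_{7}  so sig = ⟨2 | 1 1⟩
  {2,4}:  v_{2} + v_{4} = v_{3} + v_{7}  so sig = ⟨2 | 1 1⟩
  {4,9}:  v_{4} + v_{9} = v_{3} + v_{8}  so sig = ⟨2 | 1 1⟩
  {1,4}:  v_{1} + v_{4} = 2·v_{3} + v_{8}  so sig = ⟨2 | 1 2⟩
  {3,6}:  v_{3} + v_{6} = v_{5} + 2·v_{7}  so sig = ⟨2 | 1 2⟩
  {4,6}:  v_{4} + v_{6} = v_{3} + 2·v_{7}  so sig = ⟨2 | 1 2⟩
  {4,5}:  v_{4} + v_{5} = 2·v_{3}  so sig = ⟨2 | 2⟩
  {0,4}:  v_{0} + v_{4} = 2·v_{7} + 2·v_{8}  so sig = ⟨2 | 2 2⟩
  {3,7,8}:  v_{3} + v_{7} + v_{8} = v_{4}  so sig = ⟨3 | 1⟩

Sorted signature multiset PRS(X):
[⟨2 | 0⟩, ⟨2 | 0⟩, ⟨2 | 0⟩, ⟨2 | 1⟩, ⟨2 | 1⟩, ⟨2 | 1⟩, ⟨2 | 1⟩, ⟨2 | 1⟩, ⟨2 | 1⟩, ⟨2 | 1⟩, ⟨2 | 1⟩, ⟨2 | 1 1⟩, ⟨2 | 1 1⟩, ⟨2 | 1 1⟩, ⟨2 | 1 1⟩, ⟨2 | 1 1⟩, ⟨2 | 1 2⟩, ⟨2 | 1 2⟩, ⟨2 | 1 2⟩, ⟨2 | 2⟩, ⟨2 | 2 2⟩, ⟨3 | 1⟩]


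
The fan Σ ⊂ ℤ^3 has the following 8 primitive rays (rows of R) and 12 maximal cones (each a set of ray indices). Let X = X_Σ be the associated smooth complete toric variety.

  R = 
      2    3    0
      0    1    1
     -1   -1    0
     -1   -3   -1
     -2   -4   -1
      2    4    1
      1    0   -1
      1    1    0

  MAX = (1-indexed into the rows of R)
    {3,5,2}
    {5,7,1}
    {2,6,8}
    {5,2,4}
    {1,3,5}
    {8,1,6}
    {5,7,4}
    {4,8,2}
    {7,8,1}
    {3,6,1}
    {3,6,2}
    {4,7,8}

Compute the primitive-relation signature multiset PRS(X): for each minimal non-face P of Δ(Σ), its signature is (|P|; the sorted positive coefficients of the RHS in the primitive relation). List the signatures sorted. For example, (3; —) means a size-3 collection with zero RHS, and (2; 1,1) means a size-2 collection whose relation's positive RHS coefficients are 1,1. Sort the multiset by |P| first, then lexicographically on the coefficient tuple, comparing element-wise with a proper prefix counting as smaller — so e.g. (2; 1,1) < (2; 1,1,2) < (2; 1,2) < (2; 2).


The 10 primitive collections of Σ (r=8, n=3):

  • {3,8}:  v_{3} + v_{8} = 0  →  sig = (2; —)
  • {5,6}:  v_{5} + v_{6} = 0  →  sig = (2; —)
  • {1,2}:  v_{1} + v_{2} = v_{6}  →  sig = (2; 1)
  • {1,4}:  v_{1} + v_{4} = v_{7}  →  sig = (2; 1)
  • {2,7}:  v_{2} + v_{7} = v_{8}  →  sig = (2; 1)
  • {3,4}:  v_{3} + v_{4} = v_{5}  →  sig = (2; 1)
  • {4,6}:  v_{4} + v_{6} = v_{8}  →  sig = (2; 1)
  • {5,8}:  v_{5} + v_{8} = v_{4}  →  sig = (2; 1)
  • {3,7}:  v_{3} + v_{7} = v_{1} + v_{5}  →  sig = (2; 1,1)
  • {6,7}:  v_{6} + v_{7} = v_{1} + v_{8}  →  sig = (2; 1,1)

Sorted signature multiset PRS(X):
{ (2; —) ×2,  (2; 1) ×6,  (2; 1,1) ×2 }
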